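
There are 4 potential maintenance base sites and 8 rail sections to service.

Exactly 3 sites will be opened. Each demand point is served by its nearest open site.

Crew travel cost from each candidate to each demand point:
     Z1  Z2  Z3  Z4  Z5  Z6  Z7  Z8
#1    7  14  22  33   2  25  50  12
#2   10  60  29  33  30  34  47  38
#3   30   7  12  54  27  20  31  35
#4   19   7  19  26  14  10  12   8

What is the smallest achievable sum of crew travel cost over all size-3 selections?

Open {#1, #3, #4}.
  Z1→#1 7, Z2→#3 7, Z3→#3 12, Z4→#4 26, Z5→#1 2, Z6→#4 10, Z7→#4 12, Z8→#4 8  ⇒ total 84.
Compare {#1, #2, #4}: total 91.
Compare {#2, #3, #4}: total 99.
No size-3 selection does better; minimum is 84.

84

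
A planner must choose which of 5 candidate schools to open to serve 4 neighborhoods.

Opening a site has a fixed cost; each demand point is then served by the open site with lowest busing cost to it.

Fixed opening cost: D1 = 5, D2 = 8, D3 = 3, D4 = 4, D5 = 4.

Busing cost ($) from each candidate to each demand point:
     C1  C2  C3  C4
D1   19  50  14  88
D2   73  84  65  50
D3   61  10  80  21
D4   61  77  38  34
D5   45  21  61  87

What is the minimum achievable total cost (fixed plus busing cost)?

Open {D1, D3}: assign each demand point to its cheapest open site.
  C1→D1 19, C2→D3 10, C3→D1 14, C4→D3 21
  busing cost 64, fixed 8 → total 72.
Compare {D1, D3, D4}: busing cost 64 + fixed 12 = 76.
Compare {D1, D3, D5}: busing cost 64 + fixed 12 = 76.
Compare {D1, D2, D3}: busing cost 64 + fixed 16 = 80.
All other subsets cost ≥ 76. Minimum total cost: 72.

72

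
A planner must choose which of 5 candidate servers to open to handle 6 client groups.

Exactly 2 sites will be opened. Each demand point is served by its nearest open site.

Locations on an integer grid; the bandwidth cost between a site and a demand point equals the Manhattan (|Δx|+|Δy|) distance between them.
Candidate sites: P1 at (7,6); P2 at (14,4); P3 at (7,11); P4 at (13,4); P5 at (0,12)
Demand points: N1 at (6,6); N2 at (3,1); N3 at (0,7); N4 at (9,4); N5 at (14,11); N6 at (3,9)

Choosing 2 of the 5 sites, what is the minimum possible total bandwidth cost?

35

Open {P1, P3}.
  N1→P1 1, N2→P1 9, N3→P1 8, N4→P1 4, N5→P3 7, N6→P3 6  ⇒ total 35.
Compare {P1, P2}: total 36.
Compare {P1, P4}: total 37.
No size-2 selection does better; minimum is 35.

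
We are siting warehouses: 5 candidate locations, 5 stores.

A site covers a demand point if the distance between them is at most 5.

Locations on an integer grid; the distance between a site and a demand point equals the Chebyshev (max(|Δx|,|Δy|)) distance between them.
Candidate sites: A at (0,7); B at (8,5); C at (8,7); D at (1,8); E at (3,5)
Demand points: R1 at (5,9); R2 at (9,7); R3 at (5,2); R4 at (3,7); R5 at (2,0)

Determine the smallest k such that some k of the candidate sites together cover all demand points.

2

Coverage sets (demand points within 5 of each site):
  A: {R1, R3, R4}
  B: {R1, R2, R3, R4}
  C: {R1, R2, R3, R4}
  D: {R1, R4}
  E: {R1, R3, R4, R5}
No single site covers all 5 demand points.
But {B, E} covers everything, so the minimum is 2.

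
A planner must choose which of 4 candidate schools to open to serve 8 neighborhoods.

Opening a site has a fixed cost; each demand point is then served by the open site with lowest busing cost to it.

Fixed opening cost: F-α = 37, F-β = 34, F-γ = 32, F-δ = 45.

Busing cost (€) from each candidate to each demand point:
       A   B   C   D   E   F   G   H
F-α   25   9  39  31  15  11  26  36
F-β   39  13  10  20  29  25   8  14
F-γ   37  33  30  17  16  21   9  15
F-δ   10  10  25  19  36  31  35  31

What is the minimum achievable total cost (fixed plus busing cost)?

183

Open {F-α, F-β}: assign each demand point to its cheapest open site.
  A→F-α 25, B→F-α 9, C→F-β 10, D→F-β 20, E→F-α 15, F→F-α 11, G→F-β 8, H→F-β 14
  busing cost 112, fixed 71 → total 183.
Compare {F-β}: busing cost 158 + fixed 34 = 192.
Compare {F-α, F-γ}: busing cost 131 + fixed 69 = 200.
Compare {F-γ, F-δ}: busing cost 123 + fixed 77 = 200.
All other subsets cost ≥ 192. Minimum total cost: 183.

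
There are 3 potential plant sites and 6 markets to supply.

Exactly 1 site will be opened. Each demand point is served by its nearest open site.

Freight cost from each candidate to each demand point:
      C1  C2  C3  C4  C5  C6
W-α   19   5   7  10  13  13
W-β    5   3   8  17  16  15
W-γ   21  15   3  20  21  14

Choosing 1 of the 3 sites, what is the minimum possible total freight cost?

64

Open {W-β}.
  C1→W-β 5, C2→W-β 3, C3→W-β 8, C4→W-β 17, C5→W-β 16, C6→W-β 15  ⇒ total 64.
Compare {W-α}: total 67.
Compare {W-γ}: total 94.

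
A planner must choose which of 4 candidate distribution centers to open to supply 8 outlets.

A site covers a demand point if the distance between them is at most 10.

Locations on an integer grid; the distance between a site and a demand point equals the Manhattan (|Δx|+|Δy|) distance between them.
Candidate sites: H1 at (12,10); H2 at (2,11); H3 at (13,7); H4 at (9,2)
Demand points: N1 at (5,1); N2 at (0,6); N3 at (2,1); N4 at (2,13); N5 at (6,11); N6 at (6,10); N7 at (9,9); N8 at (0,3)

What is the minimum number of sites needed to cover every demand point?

2

Coverage sets (demand points within 10 of each site):
  H1: {N5, N6, N7}
  H2: {N2, N3, N4, N5, N6, N7, N8}
  H3: {N6, N7}
  H4: {N1, N3, N7, N8}
No single site covers all 8 demand points.
But {H2, H4} covers everything, so the minimum is 2.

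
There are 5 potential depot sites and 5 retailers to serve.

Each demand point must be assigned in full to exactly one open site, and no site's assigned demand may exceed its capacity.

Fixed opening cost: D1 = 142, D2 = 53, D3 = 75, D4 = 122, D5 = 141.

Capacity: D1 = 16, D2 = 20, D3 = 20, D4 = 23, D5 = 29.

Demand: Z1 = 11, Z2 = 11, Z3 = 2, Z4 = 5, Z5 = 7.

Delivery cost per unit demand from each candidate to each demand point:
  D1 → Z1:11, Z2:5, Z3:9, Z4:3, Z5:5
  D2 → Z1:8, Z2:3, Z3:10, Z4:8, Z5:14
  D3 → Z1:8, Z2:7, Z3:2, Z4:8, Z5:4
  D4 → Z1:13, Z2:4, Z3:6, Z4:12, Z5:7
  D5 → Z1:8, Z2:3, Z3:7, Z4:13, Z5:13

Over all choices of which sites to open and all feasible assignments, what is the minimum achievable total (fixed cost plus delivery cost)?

321

Open {D2, D3}; cheapest assignment that respects the capacities:
  D2 (cap 20, load 16): Z2, Z4 — cost 11×3 + 5×8 = 73
  D3 (cap 20, load 20): Z1, Z3, Z5 — cost 11×8 + 2×2 + 7×4 = 120
  Shipping 193, fixed 128 → total 321.
  Any other capacity-feasible assignment to {D2, D3} ships for at least 193.
Compare {D1, D3}: its best feasible assignment gives total 407.
Compare {D2, D4}: its best feasible assignment gives total 408.
Every other set of open sites that can feasibly serve all demand totals ≥ 407 even under its best assignment. Minimum: 321.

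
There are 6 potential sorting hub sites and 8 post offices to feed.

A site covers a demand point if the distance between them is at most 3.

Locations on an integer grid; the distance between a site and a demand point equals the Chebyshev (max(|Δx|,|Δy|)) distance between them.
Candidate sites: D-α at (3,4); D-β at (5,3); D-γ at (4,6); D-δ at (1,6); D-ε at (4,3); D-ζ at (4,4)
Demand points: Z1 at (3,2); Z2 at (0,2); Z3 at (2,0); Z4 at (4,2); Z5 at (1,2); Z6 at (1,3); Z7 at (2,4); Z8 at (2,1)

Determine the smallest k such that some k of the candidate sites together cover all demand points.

Coverage sets (demand points within 3 of each site):
  D-α: {Z1, Z2, Z4, Z5, Z6, Z7, Z8}
  D-β: {Z1, Z3, Z4, Z7, Z8}
  D-γ: {Z6, Z7}
  D-δ: {Z6, Z7}
  D-ε: {Z1, Z3, Z4, Z5, Z6, Z7, Z8}
  D-ζ: {Z1, Z4, Z5, Z6, Z7, Z8}
No single site covers all 8 demand points.
But {D-α, D-β} covers everything, so the minimum is 2.

2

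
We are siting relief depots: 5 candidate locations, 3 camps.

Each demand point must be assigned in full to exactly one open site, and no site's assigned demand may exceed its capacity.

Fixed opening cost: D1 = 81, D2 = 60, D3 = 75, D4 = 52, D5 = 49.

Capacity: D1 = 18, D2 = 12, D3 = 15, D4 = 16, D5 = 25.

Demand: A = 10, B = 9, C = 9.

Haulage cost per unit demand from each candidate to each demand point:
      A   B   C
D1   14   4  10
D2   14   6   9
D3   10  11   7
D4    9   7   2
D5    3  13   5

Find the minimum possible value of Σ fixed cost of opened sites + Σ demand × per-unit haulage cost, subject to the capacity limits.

Open {D2, D5}; cheapest assignment that respects the capacities:
  D2 (cap 12, load 9): B — cost 9×6 = 54
  D5 (cap 25, load 19): A, C — cost 10×3 + 9×5 = 75
  Shipping 129, fixed 109 → total 238.
  Any other capacity-feasible assignment to {D2, D5} ships for at least 129.
Compare {D4, D5}: its best feasible assignment gives total 239.
Compare {D1, D5}: its best feasible assignment gives total 241.
Every other set of open sites that can feasibly serve all demand totals ≥ 239 even under its best assignment. Minimum: 238.

238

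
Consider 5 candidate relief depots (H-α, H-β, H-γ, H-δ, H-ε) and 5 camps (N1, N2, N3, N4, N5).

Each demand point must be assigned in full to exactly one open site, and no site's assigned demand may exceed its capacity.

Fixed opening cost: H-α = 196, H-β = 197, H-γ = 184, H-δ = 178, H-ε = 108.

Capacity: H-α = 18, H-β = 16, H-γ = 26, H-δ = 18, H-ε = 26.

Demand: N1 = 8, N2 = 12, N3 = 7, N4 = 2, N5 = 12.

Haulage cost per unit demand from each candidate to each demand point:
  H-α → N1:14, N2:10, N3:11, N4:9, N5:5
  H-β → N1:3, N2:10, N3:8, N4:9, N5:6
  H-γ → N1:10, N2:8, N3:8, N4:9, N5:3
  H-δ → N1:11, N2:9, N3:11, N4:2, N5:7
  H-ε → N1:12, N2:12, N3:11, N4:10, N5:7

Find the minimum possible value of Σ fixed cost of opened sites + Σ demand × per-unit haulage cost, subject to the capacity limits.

611

Open {H-β, H-γ}; cheapest assignment that respects the capacities:
  H-β (cap 16, load 15): N1, N3 — cost 8×3 + 7×8 = 80
  H-γ (cap 26, load 26): N2, N4, N5 — cost 12×8 + 2×9 + 12×3 = 150
  Shipping 230, fixed 381 → total 611.
  Any other capacity-feasible assignment to {H-β, H-γ} ships for at least 230.
Compare {H-γ, H-ε}: its best feasible assignment gives total 615.
Compare {H-β, H-ε}: its best feasible assignment gives total 633.
Every other set of open sites that can feasibly serve all demand totals ≥ 615 even under its best assignment. Minimum: 611.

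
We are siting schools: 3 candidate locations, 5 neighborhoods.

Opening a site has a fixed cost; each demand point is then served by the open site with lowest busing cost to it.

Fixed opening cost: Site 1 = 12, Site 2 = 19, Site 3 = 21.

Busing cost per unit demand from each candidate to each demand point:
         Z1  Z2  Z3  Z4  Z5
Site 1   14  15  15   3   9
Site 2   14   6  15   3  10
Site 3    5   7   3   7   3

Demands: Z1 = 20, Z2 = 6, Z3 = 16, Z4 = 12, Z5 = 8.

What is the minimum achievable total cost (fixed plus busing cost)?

283

Open {Site 1, Site 3}: assign each demand point to its cheapest open site.
  Z1→Site 3 20×5=100, Z2→Site 3 6×7=42, Z3→Site 3 16×3=48, Z4→Site 1 12×3=36, Z5→Site 3 8×3=24
  busing cost 250, fixed 33 → total 283.
Compare {Site 2, Site 3}: busing cost 244 + fixed 40 = 284.
Compare {Site 1, Site 2, Site 3}: busing cost 244 + fixed 52 = 296.
Compare {Site 3}: busing cost 298 + fixed 21 = 319.
All other subsets cost ≥ 284. Minimum total cost: 283.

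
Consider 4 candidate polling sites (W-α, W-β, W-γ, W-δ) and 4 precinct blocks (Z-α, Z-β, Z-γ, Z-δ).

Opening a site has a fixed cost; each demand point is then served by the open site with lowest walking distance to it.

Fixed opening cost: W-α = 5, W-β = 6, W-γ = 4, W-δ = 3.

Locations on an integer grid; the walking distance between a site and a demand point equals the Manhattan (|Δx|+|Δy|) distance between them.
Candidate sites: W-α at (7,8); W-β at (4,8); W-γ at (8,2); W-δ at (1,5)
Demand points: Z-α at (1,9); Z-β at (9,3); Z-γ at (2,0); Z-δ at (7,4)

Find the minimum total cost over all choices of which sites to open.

22

Open {W-γ, W-δ}: assign each demand point to its cheapest open site.
  Z-α→W-δ 4, Z-β→W-γ 2, Z-γ→W-δ 6, Z-δ→W-γ 3
  walking distance 15, fixed 7 → total 22.
Compare {W-β, W-γ}: walking distance 17 + fixed 10 = 27.
Compare {W-α, W-γ, W-δ}: walking distance 15 + fixed 12 = 27.
Compare {W-β, W-γ, W-δ}: walking distance 15 + fixed 13 = 28.
All other subsets cost ≥ 27. Minimum total cost: 22.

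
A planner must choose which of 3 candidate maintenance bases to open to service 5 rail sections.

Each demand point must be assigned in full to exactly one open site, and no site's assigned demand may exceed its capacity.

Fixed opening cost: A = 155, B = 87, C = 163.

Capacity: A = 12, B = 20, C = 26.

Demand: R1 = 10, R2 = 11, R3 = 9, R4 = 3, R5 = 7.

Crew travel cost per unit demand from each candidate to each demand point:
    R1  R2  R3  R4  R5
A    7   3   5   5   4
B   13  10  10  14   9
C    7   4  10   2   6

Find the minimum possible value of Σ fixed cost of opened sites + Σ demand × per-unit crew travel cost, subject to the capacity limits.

523

Open {B, C}; cheapest assignment that respects the capacities:
  B (cap 20, load 16): R3, R5 — cost 9×10 + 7×9 = 153
  C (cap 26, load 24): R1, R2, R4 — cost 10×7 + 11×4 + 3×2 = 120
  Shipping 273, fixed 250 → total 523.
  Any other capacity-feasible assignment to {B, C} ships for at least 273.
Compare {A, B, C}: its best feasible assignment gives total 633.
Every other set of open sites that can feasibly serve all demand totals ≥ 633 even under its best assignment. Minimum: 523.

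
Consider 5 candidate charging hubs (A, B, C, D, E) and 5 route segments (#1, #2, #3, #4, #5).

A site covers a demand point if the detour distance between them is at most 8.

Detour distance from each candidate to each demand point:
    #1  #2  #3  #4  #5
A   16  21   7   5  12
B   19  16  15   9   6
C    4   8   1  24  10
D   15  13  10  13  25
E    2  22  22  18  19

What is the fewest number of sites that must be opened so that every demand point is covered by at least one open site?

3

Coverage sets (demand points within 8 of each site):
  A: {#3, #4}
  B: {#5}
  C: {#1, #2, #3}
  D: {}
  E: {#1}
No 2 sites suffice: every size-2 union leaves at least one demand point uncovered.
But {A, B, C} covers everything, so the minimum is 3.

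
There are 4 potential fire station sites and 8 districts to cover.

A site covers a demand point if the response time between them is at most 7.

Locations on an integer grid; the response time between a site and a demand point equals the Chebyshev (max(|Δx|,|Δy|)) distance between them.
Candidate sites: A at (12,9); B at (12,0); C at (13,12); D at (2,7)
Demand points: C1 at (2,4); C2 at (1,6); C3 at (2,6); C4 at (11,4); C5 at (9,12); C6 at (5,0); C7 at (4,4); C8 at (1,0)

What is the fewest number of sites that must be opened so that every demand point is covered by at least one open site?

Coverage sets (demand points within 7 of each site):
  A: {C4, C5}
  B: {C4, C6}
  C: {C5}
  D: {C1, C2, C3, C5, C6, C7, C8}
No single site covers all 8 demand points.
But {A, D} covers everything, so the minimum is 2.

2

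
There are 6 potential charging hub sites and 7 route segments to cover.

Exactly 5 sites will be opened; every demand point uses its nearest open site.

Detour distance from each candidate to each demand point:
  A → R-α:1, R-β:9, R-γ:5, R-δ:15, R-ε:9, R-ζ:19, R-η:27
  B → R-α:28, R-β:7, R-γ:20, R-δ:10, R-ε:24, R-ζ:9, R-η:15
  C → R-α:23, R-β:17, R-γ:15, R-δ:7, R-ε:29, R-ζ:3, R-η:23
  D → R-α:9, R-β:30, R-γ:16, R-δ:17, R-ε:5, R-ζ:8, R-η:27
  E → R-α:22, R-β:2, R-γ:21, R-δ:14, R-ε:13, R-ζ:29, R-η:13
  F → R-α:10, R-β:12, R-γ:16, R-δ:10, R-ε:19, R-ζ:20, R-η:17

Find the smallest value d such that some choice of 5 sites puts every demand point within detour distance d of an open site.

13

Open {A, B, C, D, E}.
  Farthest demand point is R-η at detour distance 13 (to E); all others are ≤ 13.
With {A, B, C, E, F} the worst case is 13.
With {A, B, D, E, F} the worst case is 13.
No size-5 selection achieves below 13.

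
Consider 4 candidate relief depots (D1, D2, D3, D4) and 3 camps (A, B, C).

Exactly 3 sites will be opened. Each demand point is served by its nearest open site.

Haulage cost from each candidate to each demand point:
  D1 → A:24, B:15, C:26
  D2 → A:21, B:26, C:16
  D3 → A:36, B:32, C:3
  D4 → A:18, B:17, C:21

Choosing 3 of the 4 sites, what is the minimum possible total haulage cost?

Open {D1, D3, D4}.
  A→D4 18, B→D1 15, C→D3 3  ⇒ total 36.
Compare {D2, D3, D4}: total 38.
Compare {D1, D2, D3}: total 39.
No size-3 selection does better; minimum is 36.

36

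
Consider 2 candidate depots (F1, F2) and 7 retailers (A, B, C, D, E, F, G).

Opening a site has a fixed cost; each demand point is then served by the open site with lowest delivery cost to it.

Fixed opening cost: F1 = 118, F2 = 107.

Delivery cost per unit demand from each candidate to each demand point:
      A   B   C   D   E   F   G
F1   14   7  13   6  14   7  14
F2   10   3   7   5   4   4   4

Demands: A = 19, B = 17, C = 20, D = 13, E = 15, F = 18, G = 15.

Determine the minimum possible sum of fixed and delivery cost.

745

Open {F2}: assign each demand point to its cheapest open site.
  A→F2 19×10=190, B→F2 17×3=51, C→F2 20×7=140, D→F2 13×5=65, E→F2 15×4=60, F→F2 18×4=72, G→F2 15×4=60
  delivery cost 638, fixed 107 → total 745.
Compare {F1, F2}: delivery cost 638 + fixed 225 = 863.
Compare {F1}: delivery cost 1269 + fixed 118 = 1387.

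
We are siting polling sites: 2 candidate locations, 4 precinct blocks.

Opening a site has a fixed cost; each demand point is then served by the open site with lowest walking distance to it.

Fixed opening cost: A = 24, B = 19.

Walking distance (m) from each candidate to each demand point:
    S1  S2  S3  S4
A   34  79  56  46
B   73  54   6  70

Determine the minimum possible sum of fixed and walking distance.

183

Open {A, B}: assign each demand point to its cheapest open site.
  S1→A 34, S2→B 54, S3→B 6, S4→A 46
  walking distance 140, fixed 43 → total 183.
Compare {B}: walking distance 203 + fixed 19 = 222.
Compare {A}: walking distance 215 + fixed 24 = 239.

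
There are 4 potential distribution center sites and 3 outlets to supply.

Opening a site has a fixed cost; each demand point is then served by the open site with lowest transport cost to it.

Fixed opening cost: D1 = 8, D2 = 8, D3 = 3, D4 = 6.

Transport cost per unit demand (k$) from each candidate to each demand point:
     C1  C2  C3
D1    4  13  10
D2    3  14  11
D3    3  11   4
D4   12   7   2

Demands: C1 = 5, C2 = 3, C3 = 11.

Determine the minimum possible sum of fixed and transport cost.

67

Open {D3, D4}: assign each demand point to its cheapest open site.
  C1→D3 5×3=15, C2→D4 3×7=21, C3→D4 11×2=22
  transport cost 58, fixed 9 → total 67.
Compare {D2, D4}: transport cost 58 + fixed 14 = 72.
Compare {D1, D3, D4}: transport cost 58 + fixed 17 = 75.
Compare {D2, D3, D4}: transport cost 58 + fixed 17 = 75.
All other subsets cost ≥ 72. Minimum total cost: 67.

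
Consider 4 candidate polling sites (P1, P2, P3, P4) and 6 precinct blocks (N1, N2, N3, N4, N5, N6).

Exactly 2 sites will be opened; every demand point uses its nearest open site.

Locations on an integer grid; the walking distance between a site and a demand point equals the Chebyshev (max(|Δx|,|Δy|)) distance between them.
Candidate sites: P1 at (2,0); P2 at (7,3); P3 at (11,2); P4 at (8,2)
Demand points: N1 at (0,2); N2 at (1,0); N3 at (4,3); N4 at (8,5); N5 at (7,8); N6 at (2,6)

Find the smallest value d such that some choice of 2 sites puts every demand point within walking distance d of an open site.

Open {P1, P2}.
  Farthest demand point is N5 at walking distance 5 (to P2); all others are ≤ 5.
With {P1, P3} the worst case is 6.
With {P1, P4} the worst case is 6.
No size-2 selection achieves below 5.

5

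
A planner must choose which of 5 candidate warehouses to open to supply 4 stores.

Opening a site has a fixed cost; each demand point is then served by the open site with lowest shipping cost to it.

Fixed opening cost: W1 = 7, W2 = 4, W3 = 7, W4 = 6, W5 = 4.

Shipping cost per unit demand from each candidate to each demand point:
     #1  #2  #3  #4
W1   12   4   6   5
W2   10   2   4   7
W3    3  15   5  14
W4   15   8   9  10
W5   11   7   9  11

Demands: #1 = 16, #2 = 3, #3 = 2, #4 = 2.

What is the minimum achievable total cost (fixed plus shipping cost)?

87

Open {W2, W3}: assign each demand point to its cheapest open site.
  #1→W3 16×3=48, #2→W2 3×2=6, #3→W2 2×4=8, #4→W2 2×7=14
  shipping cost 76, fixed 11 → total 87.
Compare {W1, W2, W3}: shipping cost 72 + fixed 18 = 90.
Compare {W2, W3, W5}: shipping cost 76 + fixed 15 = 91.
Compare {W2, W3, W4}: shipping cost 76 + fixed 17 = 93.
All other subsets cost ≥ 90. Minimum total cost: 87.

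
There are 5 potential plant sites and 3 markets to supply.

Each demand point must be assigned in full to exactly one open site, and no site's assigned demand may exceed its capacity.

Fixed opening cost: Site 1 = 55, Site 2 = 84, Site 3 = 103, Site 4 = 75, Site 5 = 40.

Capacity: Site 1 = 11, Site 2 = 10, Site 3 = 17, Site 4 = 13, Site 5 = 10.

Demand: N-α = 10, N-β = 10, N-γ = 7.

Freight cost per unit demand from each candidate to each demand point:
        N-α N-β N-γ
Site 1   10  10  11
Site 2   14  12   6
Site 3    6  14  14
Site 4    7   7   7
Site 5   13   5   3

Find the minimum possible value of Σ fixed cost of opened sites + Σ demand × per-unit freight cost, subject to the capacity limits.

Open {Site 3, Site 5}; cheapest assignment that respects the capacities:
  Site 3 (cap 17, load 17): N-α, N-γ — cost 10×6 + 7×14 = 158
  Site 5 (cap 10, load 10): N-β — cost 10×5 = 50
  Shipping 208, fixed 143 → total 351.
  Any other capacity-feasible assignment to {Site 3, Site 5} ships for at least 208.
Compare {Site 1, Site 4, Site 5}: its best feasible assignment gives total 361.
Compare {Site 2, Site 4, Site 5}: its best feasible assignment gives total 361.
Every other set of open sites that can feasibly serve all demand totals ≥ 361 even under its best assignment. Minimum: 351.

351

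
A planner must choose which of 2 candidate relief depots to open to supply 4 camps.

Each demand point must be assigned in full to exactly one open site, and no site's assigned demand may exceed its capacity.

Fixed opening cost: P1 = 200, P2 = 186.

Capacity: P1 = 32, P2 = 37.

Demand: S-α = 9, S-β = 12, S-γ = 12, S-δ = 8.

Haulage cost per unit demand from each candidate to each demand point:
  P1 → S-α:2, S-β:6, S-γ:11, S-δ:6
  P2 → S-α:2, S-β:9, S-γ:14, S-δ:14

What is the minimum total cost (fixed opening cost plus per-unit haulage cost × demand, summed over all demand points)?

656

Open {P1, P2}; cheapest assignment that respects the capacities:
  P1 (cap 32, load 32): S-β, S-γ, S-δ — cost 12×6 + 12×11 + 8×6 = 252
  P2 (cap 37, load 9): S-α — cost 9×2 = 18
  Shipping 270, fixed 386 → total 656.
  Any other capacity-feasible assignment to {P1, P2} ships for at least 270.
Total demand is 41 and no other set of sites has combined capacity ≥ 41, so {P1, P2} is the only feasible choice of open sites. Minimum: 656.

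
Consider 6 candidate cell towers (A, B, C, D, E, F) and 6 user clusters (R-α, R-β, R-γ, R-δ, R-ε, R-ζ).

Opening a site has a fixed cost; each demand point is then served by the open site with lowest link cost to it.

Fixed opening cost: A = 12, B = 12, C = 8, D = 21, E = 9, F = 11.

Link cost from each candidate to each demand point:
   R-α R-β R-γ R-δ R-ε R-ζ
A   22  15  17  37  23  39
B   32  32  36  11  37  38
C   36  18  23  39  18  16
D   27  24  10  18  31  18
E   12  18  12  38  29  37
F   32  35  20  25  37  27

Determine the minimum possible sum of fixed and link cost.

116

Open {B, C, E}: assign each demand point to its cheapest open site.
  R-α→E 12, R-β→C 18, R-γ→E 12, R-δ→B 11, R-ε→C 18, R-ζ→C 16
  link cost 87, fixed 29 → total 116.
Compare {A, B, C, E}: link cost 84 + fixed 41 = 125.
Compare {B, C, E, F}: link cost 87 + fixed 40 = 127.
Compare {C, E, F}: link cost 101 + fixed 28 = 129.
All other subsets cost ≥ 125. Minimum total cost: 116.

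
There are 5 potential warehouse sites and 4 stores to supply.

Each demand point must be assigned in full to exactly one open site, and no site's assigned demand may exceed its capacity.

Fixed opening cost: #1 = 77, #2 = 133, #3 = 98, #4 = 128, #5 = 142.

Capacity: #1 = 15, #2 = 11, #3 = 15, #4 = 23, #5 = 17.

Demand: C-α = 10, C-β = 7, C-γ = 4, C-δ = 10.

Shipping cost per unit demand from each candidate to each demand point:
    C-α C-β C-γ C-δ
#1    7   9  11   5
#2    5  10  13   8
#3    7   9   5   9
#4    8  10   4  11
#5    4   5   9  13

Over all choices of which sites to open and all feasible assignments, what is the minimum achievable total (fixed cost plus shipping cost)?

388

Open {#1, #5}; cheapest assignment that respects the capacities:
  #1 (cap 15, load 14): C-γ, C-δ — cost 4×11 + 10×5 = 94
  #5 (cap 17, load 17): C-α, C-β — cost 10×4 + 7×5 = 75
  Shipping 169, fixed 219 → total 388.
  Any other capacity-feasible assignment to {#1, #5} ships for at least 169.
Compare {#1, #4}: its best feasible assignment gives total 421.
Compare {#3, #5}: its best feasible assignment gives total 425.
Every other set of open sites that can feasibly serve all demand totals ≥ 421 even under its best assignment. Minimum: 388.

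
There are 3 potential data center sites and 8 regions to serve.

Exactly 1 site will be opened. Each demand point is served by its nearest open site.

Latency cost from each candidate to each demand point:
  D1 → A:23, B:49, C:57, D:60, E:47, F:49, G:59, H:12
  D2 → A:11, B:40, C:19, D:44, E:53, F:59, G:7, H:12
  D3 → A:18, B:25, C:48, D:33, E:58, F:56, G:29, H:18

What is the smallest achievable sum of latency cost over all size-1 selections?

245

Open {D2}.
  A→D2 11, B→D2 40, C→D2 19, D→D2 44, E→D2 53, F→D2 59, G→D2 7, H→D2 12  ⇒ total 245.
Compare {D3}: total 285.
Compare {D1}: total 356.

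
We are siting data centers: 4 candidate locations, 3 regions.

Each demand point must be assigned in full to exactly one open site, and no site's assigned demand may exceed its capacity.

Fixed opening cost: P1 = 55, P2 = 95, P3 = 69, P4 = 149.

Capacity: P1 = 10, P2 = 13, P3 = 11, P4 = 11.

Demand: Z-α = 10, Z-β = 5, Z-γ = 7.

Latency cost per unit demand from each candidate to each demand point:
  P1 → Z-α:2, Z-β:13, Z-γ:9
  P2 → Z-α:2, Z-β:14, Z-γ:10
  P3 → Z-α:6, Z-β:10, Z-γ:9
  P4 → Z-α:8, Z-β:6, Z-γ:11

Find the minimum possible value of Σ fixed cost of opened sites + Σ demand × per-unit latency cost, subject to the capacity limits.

Open {P1, P2}; cheapest assignment that respects the capacities:
  P1 (cap 10, load 10): Z-α — cost 10×2 = 20
  P2 (cap 13, load 12): Z-β, Z-γ — cost 5×14 + 7×10 = 140
  Shipping 160, fixed 150 → total 310.
  Any other capacity-feasible assignment to {P1, P2} ships for at least 160.
Compare {P1, P2, P3}: its best feasible assignment gives total 352.
Compare {P2, P3}: its best feasible assignment gives total 364.
Every other set of open sites that can feasibly serve all demand totals ≥ 352 even under its best assignment. Minimum: 310.

310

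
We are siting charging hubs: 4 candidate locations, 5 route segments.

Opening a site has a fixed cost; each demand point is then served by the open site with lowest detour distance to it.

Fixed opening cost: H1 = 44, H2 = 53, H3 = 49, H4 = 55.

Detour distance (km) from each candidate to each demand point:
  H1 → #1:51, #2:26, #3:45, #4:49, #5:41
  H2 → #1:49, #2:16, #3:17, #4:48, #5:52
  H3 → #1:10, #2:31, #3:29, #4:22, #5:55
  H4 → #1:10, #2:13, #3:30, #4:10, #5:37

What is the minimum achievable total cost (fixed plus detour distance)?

155

Open {H4}: assign each demand point to its cheapest open site.
  #1→H4 10, #2→H4 13, #3→H4 30, #4→H4 10, #5→H4 37
  detour distance 100, fixed 55 → total 155.
Compare {H2, H4}: detour distance 87 + fixed 108 = 195.
Compare {H3}: detour distance 147 + fixed 49 = 196.
Compare {H1, H4}: detour distance 100 + fixed 99 = 199.
All other subsets cost ≥ 195. Minimum total cost: 155.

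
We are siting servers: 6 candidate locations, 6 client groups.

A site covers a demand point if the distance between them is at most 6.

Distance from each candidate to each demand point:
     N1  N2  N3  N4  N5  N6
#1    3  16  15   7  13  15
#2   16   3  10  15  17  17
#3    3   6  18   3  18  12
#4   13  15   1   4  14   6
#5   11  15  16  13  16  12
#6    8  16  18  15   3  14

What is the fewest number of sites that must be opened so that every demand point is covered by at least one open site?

3

Coverage sets (demand points within 6 of each site):
  #1: {N1}
  #2: {N2}
  #3: {N1, N2, N4}
  #4: {N3, N4, N6}
  #5: {}
  #6: {N5}
No 2 sites suffice: every size-2 union leaves at least one demand point uncovered.
But {#3, #4, #6} covers everything, so the minimum is 3.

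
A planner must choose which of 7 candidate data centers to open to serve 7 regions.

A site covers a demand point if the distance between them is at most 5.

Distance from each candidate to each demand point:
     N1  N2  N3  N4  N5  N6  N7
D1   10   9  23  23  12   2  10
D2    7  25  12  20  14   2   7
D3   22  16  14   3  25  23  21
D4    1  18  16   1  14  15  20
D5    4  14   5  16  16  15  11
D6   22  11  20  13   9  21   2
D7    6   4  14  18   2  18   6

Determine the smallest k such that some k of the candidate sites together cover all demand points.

Coverage sets (demand points within 5 of each site):
  D1: {N6}
  D2: {N6}
  D3: {N4}
  D4: {N1, N4}
  D5: {N1, N3}
  D6: {N7}
  D7: {N2, N5}
No 4 sites suffice: every size-4 union leaves at least one demand point uncovered.
But {D1, D3, D5, D6, D7} covers everything, so the minimum is 5.

5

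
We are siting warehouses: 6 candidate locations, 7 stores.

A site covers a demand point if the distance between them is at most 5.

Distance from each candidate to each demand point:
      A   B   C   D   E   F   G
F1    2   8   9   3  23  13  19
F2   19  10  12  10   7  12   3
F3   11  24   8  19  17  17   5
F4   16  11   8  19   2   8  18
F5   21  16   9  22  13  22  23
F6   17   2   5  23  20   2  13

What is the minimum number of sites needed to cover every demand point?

4

Coverage sets (demand points within 5 of each site):
  F1: {A, D}
  F2: {G}
  F3: {G}
  F4: {E}
  F5: {}
  F6: {B, C, F}
No 3 sites suffice: every size-3 union leaves at least one demand point uncovered.
But {F1, F2, F4, F6} covers everything, so the minimum is 4.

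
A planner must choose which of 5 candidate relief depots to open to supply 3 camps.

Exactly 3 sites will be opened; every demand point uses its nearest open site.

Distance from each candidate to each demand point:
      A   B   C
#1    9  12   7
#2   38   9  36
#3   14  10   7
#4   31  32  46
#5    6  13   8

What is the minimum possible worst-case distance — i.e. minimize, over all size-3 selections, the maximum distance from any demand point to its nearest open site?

Open {#1, #2, #3}.
  Farthest demand point is A at distance 9 (to #1); all others are ≤ 9.
With {#1, #2, #4} the worst case is 9.
With {#1, #2, #5} the worst case is 9.
No size-3 selection achieves below 9.

9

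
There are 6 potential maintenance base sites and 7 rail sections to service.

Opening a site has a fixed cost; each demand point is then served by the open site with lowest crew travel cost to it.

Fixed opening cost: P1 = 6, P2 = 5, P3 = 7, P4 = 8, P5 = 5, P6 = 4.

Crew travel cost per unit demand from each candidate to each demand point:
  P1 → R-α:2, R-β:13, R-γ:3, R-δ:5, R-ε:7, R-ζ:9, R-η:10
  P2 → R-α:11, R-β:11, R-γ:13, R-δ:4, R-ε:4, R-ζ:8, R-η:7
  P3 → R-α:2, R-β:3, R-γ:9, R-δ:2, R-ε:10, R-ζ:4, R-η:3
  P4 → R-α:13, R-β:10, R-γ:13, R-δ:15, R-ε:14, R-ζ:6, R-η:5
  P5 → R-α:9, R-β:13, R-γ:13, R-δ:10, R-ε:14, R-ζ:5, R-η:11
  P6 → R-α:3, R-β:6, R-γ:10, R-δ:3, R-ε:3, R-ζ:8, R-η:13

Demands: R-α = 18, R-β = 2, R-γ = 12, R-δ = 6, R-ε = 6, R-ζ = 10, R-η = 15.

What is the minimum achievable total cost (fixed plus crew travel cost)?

Open {P1, P3, P6}: assign each demand point to its cheapest open site.
  R-α→P1 18×2=36, R-β→P3 2×3=6, R-γ→P1 12×3=36, R-δ→P3 6×2=12, R-ε→P6 6×3=18, R-ζ→P3 10×4=40, R-η→P3 15×3=45
  crew travel cost 193, fixed 17 → total 210.
Compare {P1, P2, P3, P6}: crew travel cost 193 + fixed 22 = 215.
Compare {P1, P3, P5, P6}: crew travel cost 193 + fixed 22 = 215.
Compare {P1, P2, P3}: crew travel cost 199 + fixed 18 = 217.
All other subsets cost ≥ 215. Minimum total cost: 210.

210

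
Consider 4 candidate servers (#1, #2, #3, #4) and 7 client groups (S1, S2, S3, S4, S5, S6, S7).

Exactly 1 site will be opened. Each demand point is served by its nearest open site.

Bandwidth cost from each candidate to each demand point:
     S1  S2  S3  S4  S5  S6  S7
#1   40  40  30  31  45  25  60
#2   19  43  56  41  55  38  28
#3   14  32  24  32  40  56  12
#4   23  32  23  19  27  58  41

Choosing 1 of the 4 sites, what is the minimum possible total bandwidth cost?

210

Open {#3}.
  S1→#3 14, S2→#3 32, S3→#3 24, S4→#3 32, S5→#3 40, S6→#3 56, S7→#3 12  ⇒ total 210.
Compare {#4}: total 223.
Compare {#1}: total 271.
No size-1 selection does better; minimum is 210.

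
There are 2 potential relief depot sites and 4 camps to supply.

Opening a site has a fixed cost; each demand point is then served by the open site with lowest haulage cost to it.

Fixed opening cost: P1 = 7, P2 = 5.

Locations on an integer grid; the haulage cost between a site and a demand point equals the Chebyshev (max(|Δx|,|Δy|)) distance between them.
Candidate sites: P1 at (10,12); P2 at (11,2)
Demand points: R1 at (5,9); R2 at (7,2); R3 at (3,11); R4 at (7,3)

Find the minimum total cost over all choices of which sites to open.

Open {P2}: assign each demand point to its cheapest open site.
  R1→P2 7, R2→P2 4, R3→P2 9, R4→P2 4
  haulage cost 24, fixed 5 → total 29.
Compare {P1, P2}: haulage cost 20 + fixed 12 = 32.
Compare {P1}: haulage cost 31 + fixed 7 = 38.

29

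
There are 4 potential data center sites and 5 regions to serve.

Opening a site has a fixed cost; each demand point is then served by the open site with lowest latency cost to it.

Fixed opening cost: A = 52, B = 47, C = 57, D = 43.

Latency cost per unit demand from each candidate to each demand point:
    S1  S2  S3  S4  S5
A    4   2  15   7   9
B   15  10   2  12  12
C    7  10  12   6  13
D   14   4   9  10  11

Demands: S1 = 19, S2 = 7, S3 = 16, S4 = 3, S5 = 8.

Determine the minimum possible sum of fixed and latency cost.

Open {A, B}: assign each demand point to its cheapest open site.
  S1→A 19×4=76, S2→A 7×2=14, S3→B 16×2=32, S4→A 3×7=21, S5→A 8×9=72
  latency cost 215, fixed 99 → total 314.
Compare {A, B, D}: latency cost 215 + fixed 142 = 357.
Compare {A, B, C}: latency cost 212 + fixed 156 = 368.
Compare {A, B, C, D}: latency cost 212 + fixed 199 = 411.
All other subsets cost ≥ 357. Minimum total cost: 314.

314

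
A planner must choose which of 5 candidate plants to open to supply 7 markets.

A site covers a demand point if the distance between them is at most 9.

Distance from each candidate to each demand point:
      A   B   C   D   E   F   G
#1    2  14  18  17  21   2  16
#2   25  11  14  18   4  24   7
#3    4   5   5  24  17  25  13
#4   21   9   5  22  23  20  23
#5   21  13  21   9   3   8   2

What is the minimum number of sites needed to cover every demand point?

2

Coverage sets (demand points within 9 of each site):
  #1: {A, F}
  #2: {E, G}
  #3: {A, B, C}
  #4: {B, C}
  #5: {D, E, F, G}
No single site covers all 7 demand points.
But {#3, #5} covers everything, so the minimum is 2.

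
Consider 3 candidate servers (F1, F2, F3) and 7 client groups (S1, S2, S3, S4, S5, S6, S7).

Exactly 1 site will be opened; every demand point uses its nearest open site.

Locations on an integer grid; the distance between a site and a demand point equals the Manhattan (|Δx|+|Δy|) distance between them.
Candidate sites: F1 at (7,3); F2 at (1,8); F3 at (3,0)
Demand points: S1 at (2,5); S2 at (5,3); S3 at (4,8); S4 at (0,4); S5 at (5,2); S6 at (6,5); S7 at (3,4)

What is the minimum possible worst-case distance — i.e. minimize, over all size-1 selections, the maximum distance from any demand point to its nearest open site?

Open {F1}.
  Farthest demand point is S3 at distance 8 (to F1); all others are ≤ 8.
With {F3} the worst case is 9.
With {F2} the worst case is 10.
No size-1 selection achieves below 8.

8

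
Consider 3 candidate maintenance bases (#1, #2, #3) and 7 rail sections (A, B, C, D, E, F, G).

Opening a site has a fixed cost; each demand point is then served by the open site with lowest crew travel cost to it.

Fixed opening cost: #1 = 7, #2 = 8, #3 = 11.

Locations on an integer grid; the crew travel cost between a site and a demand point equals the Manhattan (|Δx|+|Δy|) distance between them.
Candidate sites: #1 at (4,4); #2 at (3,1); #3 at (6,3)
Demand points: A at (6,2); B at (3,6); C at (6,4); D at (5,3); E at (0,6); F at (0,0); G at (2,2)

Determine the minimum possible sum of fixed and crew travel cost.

36

Open {#1}: assign each demand point to its cheapest open site.
  A→#1 4, B→#1 3, C→#1 2, D→#1 2, E→#1 6, F→#1 8, G→#1 4
  crew travel cost 29, fixed 7 → total 36.
Compare {#1, #2}: crew travel cost 23 + fixed 15 = 38.
Compare {#2}: crew travel cost 33 + fixed 8 = 41.
Compare {#2, #3}: crew travel cost 22 + fixed 19 = 41.
All other subsets cost ≥ 38. Minimum total cost: 36.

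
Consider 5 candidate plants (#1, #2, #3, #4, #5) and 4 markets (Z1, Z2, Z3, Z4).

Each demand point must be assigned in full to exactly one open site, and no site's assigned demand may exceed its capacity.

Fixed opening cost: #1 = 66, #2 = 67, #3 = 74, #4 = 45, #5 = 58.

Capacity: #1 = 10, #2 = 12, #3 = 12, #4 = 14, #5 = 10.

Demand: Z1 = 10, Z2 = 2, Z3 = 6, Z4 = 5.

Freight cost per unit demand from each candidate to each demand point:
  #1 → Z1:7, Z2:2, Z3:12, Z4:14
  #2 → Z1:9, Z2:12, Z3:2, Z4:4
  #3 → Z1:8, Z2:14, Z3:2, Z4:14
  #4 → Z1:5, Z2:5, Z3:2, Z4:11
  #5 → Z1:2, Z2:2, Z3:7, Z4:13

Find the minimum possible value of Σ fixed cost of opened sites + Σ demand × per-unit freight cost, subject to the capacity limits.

Open {#4, #5}; cheapest assignment that respects the capacities:
  #4 (cap 14, load 13): Z2, Z3, Z4 — cost 2×5 + 6×2 + 5×11 = 77
  #5 (cap 10, load 10): Z1 — cost 10×2 = 20
  Shipping 97, fixed 103 → total 200.
  Any other capacity-feasible assignment to {#4, #5} ships for at least 97.
Compare {#2, #4}: its best feasible assignment gives total 204.
Compare {#2, #4, #5}: its best feasible assignment gives total 232.
Every other set of open sites that can feasibly serve all demand totals ≥ 204 even under its best assignment. Minimum: 200.

200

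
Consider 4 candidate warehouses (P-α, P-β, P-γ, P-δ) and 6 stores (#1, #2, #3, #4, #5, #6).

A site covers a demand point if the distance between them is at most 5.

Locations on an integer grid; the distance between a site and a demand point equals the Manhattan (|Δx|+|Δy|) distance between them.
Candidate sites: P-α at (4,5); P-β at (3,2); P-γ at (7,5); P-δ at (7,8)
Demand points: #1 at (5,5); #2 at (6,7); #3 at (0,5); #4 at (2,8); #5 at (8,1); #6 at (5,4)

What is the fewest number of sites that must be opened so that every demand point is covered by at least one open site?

2

Coverage sets (demand points within 5 of each site):
  P-α: {#1, #2, #3, #4, #6}
  P-β: {#1, #6}
  P-γ: {#1, #2, #5, #6}
  P-δ: {#1, #2, #4}
No single site covers all 6 demand points.
But {P-α, P-γ} covers everything, so the minimum is 2.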